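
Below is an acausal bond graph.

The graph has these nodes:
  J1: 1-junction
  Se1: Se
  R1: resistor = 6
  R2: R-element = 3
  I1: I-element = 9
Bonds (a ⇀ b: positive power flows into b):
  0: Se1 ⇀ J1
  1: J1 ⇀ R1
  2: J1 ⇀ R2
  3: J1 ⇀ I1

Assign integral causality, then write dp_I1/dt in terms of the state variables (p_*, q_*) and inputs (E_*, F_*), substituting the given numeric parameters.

bond 0 stroke→J1  (Se1: effort source, stroke at far end)
bond 3 stroke→I1  (prefer integral on I1)
bond 1 stroke→J1  (1-jn J1 has f-setter on 3)
bond 2 stroke→J1  (common-f at J1 fixed by 3)

dp_I1/dt = E_Se1 - p_I1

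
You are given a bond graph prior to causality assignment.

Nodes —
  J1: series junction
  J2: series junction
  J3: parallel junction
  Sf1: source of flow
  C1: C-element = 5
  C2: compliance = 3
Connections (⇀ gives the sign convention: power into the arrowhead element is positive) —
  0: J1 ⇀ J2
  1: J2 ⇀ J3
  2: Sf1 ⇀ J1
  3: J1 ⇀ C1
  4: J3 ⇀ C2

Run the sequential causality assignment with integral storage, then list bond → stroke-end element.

bond 0 →J1
bond 1 →J2
bond 2 →Sf1
bond 3 →J1
bond 4 →J3

bond 2 →Sf1  (Sf1: flow source, stroke at near end)
bond 0 →J1  (J1: bond 2 brought flow, rest push out)
bond 3 →J1  (1-jn J1 has f-setter on 2)
bond 1 →J2  (J2: bond 0 brought flow, rest push out)
bond 4 →J3  (closing 0-jn rule on J3)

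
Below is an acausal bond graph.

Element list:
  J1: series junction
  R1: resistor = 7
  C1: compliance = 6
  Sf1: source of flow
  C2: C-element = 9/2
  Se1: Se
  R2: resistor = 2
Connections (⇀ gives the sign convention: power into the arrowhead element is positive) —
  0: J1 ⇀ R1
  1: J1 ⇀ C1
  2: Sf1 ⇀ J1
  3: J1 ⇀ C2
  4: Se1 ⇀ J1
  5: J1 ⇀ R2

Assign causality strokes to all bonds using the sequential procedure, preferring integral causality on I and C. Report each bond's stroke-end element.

#2 stroke at Sf1  (Sf1 fixes flow; stroke at Sf1)
#4 stroke at J1  (source Se1 imposes e)
#0 stroke at J1  (J1 flow already set via bond 2)
#1 stroke at J1  (common-f at J1 fixed by 2)
#3 stroke at J1  (J1 flow already set via bond 2)
#5 stroke at J1  (J1: bond 2 brought flow, rest push out)

#0 |J1
#1 |J1
#2 |Sf1
#3 |J1
#4 |J1
#5 |J1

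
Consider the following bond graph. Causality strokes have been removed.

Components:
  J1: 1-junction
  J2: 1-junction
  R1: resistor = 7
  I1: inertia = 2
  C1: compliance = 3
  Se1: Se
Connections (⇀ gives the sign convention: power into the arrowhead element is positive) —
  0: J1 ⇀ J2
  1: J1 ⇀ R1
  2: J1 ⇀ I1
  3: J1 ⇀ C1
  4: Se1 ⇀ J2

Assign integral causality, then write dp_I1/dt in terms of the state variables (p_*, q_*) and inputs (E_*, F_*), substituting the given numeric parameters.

bond 4 |J2  (Se1 (Se) sets effort on bond)
bond 0 |J1  (J2 needs exactly one f-in)
bond 2 |I1  (I1: I, integral causality)
bond 1 |J1  (common-f at J1 fixed by 2)
bond 3 |J1  (common-f at J1 fixed by 2)

dp_I1/dt = E_Se1 - 7*p_I1/2 - q_C1/3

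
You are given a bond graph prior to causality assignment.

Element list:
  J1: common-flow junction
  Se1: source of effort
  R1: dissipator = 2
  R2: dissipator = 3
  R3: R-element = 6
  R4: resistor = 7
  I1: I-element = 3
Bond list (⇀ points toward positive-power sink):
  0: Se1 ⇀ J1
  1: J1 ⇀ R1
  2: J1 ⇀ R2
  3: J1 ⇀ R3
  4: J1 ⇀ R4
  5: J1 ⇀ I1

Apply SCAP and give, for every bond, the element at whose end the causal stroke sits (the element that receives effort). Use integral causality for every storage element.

bond 0 stroke→J1
bond 1 stroke→J1
bond 2 stroke→J1
bond 3 stroke→J1
bond 4 stroke→J1
bond 5 stroke→I1

bond 0 stroke→J1  (source Se1 imposes e)
bond 5 stroke→I1  (I1: I, integral causality)
bond 1 stroke→J1  (J1 flow already set via bond 5)
bond 2 stroke→J1  (1-jn J1 has f-setter on 5)
bond 3 stroke→J1  (J1: bond 5 brought flow, rest push out)
bond 4 stroke→J1  (common-f at J1 fixed by 5)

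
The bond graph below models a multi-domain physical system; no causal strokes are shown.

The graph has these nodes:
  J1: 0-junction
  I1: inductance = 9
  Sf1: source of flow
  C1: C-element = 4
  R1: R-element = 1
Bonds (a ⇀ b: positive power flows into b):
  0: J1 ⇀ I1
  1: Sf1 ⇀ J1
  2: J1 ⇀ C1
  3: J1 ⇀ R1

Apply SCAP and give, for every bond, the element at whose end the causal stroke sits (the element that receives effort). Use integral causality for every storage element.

bond 0 stroke→I1
bond 1 stroke→Sf1
bond 2 stroke→J1
bond 3 stroke→R1

β1 stroke→Sf1  (source Sf1 imposes f)
β0 stroke→I1  (I1 integral (f out))
β2 stroke→J1  (prefer integral on C1)
β3 stroke→R1  (J1 effort already set via bond 2)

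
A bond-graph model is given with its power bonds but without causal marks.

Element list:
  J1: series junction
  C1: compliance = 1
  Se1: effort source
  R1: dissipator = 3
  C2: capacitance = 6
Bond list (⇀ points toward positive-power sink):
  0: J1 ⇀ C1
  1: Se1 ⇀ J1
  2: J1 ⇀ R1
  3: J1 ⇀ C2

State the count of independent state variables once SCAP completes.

β1 →J1  (source Se1 imposes e)
β0 →J1  (C1: C, integral causality)
β3 →J1  (C2 outputs effort q/C2)
β2 →R1  (closing 1-jn rule on J1)

2  (C1, C2 all integral)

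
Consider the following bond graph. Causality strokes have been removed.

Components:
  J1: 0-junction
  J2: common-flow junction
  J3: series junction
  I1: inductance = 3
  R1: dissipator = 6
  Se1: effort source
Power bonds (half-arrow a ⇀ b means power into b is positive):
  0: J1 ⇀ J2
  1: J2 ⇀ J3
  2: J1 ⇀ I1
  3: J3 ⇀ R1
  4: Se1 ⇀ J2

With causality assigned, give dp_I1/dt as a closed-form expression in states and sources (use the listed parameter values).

dp_I1/dt = -E_Se1 - 2*p_I1

#4 stroke at J2  (Se1 (Se) sets effort on bond)
#2 stroke at I1  (I1: I, integral causality)
#0 stroke at J1  (only one effort-in slot at J1)
#1 stroke at J2  (J2 flow already set via bond 0)
#3 stroke at J3  (J3 flow already set via bond 1)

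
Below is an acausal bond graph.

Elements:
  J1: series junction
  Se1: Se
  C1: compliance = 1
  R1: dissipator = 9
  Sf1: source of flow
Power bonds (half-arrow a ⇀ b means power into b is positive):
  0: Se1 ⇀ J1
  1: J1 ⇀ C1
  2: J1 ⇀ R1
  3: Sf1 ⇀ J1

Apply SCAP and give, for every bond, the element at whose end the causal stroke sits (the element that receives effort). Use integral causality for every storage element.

β0 →J1
β1 →J1
β2 →J1
β3 →Sf1

#0 →J1  (Se1 (Se) sets effort on bond)
#3 →Sf1  (Sf1 (Sf) sets flow on bond)
#1 →J1  (common-f at J1 fixed by 3)
#2 →J1  (J1 flow already set via bond 3)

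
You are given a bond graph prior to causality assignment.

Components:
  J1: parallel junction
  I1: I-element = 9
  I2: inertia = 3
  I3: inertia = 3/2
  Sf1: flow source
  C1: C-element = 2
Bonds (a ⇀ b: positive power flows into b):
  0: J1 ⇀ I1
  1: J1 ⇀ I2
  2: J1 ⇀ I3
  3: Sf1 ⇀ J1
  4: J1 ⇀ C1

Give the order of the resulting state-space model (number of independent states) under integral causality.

bond 3 stroke→Sf1  (Sf1 (Sf) sets flow on bond)
bond 0 stroke→I1  (I1 integral (f out))
bond 1 stroke→I2  (I2 outputs flow p/I2)
bond 2 stroke→I3  (I3: I, integral causality)
bond 4 stroke→J1  (closing 0-jn rule on J1)

4  (C1, I1, I2, I3 all integral)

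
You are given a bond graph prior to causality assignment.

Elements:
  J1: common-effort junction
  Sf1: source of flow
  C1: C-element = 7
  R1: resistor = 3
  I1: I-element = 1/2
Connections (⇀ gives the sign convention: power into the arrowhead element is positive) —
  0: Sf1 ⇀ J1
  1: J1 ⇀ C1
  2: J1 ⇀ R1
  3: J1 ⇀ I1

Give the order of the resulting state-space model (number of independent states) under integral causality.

2  (C1, I1 all integral)

β0 →Sf1  (source Sf1 imposes f)
β1 →J1  (C1 outputs effort q/C1)
β2 →R1  (J1: bond 1 brought effort, rest push out)
β3 →I1  (J1 effort already set via bond 1)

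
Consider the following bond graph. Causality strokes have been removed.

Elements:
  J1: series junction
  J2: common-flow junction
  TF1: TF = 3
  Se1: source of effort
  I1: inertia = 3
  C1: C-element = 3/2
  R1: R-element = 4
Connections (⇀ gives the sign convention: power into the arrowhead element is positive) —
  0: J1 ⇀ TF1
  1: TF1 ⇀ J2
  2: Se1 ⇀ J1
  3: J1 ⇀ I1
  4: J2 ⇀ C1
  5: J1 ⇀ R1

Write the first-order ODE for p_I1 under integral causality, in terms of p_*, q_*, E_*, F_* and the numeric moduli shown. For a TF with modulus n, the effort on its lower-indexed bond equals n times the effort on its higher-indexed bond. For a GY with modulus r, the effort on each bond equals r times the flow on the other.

dp_I1/dt = E_Se1 - 4*p_I1/3 - 2*q_C1

b2 stroke at J1  (source Se1 imposes e)
b3 stroke at I1  (I1 outputs flow p/I1)
b0 stroke at J1  (J1 flow already set via bond 3)
b5 stroke at J1  (J1: bond 3 brought flow, rest push out)
b1 stroke at TF1  (through TF1, causality passes straight; one stroke at TF1)
b4 stroke at J2  (J2 flow already set via bond 1)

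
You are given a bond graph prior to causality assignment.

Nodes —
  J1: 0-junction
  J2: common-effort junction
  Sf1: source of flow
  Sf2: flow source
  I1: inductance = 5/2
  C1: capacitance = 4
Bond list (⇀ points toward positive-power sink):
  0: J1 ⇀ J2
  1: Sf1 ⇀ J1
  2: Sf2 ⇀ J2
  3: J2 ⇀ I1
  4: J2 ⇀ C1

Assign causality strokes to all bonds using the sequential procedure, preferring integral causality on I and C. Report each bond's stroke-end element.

bond 1 |Sf1  (Sf1: flow source, stroke at near end)
bond 2 |Sf2  (Sf2 (Sf) sets flow on bond)
bond 0 |J1  (only one effort-in slot at J1)
bond 3 |I1  (I1: I, integral causality)
bond 4 |J2  (only one effort-in slot at J2)

bond 0 |J1
bond 1 |Sf1
bond 2 |Sf2
bond 3 |I1
bond 4 |J2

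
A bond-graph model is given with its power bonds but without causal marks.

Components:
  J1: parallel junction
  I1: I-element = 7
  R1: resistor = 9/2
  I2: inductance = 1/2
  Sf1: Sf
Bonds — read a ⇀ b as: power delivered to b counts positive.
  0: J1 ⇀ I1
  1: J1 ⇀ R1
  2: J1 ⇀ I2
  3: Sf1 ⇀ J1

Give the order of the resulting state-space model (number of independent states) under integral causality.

2  (I1, I2 all integral)

#3 stroke at Sf1  (Sf1 fixes flow; stroke at Sf1)
#0 stroke at I1  (I1 integral (f out))
#2 stroke at I2  (I2: I, integral causality)
#1 stroke at J1  (J1 needs exactly one e-in)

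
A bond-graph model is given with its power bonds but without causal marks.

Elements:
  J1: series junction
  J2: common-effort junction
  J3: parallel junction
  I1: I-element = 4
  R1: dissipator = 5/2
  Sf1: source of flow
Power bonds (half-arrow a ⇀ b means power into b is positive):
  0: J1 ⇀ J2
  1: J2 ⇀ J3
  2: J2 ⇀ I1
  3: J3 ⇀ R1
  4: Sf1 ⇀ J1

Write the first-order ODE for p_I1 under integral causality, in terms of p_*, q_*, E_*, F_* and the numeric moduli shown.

β4 |Sf1  (Sf1 fixes flow; stroke at Sf1)
β0 |J1  (1-jn J1 has f-setter on 4)
β2 |I1  (I1 integral (f out))
β1 |J2  (J2: last free bond brings effort in)
β3 |J3  (closing 0-jn rule on J3)

dp_I1/dt = 5*F_Sf1/2 - 5*p_I1/8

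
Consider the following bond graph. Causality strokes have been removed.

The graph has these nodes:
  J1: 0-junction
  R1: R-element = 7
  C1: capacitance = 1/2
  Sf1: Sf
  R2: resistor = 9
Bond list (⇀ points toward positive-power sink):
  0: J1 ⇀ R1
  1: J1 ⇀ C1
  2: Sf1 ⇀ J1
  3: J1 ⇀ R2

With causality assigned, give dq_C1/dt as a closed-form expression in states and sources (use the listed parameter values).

#2 →Sf1  (Sf1 (Sf) sets flow on bond)
#1 →J1  (prefer integral on C1)
#0 →R1  (J1 effort already set via bond 1)
#3 →R2  (J1: bond 1 brought effort, rest push out)

dq_C1/dt = F_Sf1 - 32*q_C1/63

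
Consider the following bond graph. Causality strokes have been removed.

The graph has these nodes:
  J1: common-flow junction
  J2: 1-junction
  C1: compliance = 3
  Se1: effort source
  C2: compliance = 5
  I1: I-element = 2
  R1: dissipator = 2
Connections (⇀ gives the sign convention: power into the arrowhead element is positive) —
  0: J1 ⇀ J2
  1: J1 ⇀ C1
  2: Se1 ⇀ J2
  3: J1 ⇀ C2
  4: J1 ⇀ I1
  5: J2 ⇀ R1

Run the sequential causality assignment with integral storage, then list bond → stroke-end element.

β0 →J1
β1 →J1
β2 →J2
β3 →J1
β4 →I1
β5 →J2

b2 |J2  (Se1 fixes effort; stroke away)
b1 |J1  (C1 outputs effort q/C1)
b3 |J1  (C2 outputs effort q/C2)
b4 |I1  (prefer integral on I1)
b0 |J1  (J1: bond 4 brought flow, rest push out)
b5 |J2  (J2 flow already set via bond 0)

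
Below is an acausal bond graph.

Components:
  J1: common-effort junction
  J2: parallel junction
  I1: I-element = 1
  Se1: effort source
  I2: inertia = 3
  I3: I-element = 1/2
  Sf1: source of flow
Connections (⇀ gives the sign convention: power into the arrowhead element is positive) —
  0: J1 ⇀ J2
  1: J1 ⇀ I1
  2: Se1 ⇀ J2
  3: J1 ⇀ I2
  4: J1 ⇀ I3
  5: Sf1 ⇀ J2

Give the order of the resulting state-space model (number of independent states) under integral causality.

3  (I1, I2, I3 all integral)

bond 2 stroke at J2  (source Se1 imposes e)
bond 5 stroke at Sf1  (Sf1 fixes flow; stroke at Sf1)
bond 0 stroke at J1  (J2: bond 2 brought effort, rest push out)
bond 1 stroke at I1  (J1: bond 0 brought effort, rest push out)
bond 3 stroke at I2  (0-jn J1 has e-setter on 0)
bond 4 stroke at I3  (0-jn J1 has e-setter on 0)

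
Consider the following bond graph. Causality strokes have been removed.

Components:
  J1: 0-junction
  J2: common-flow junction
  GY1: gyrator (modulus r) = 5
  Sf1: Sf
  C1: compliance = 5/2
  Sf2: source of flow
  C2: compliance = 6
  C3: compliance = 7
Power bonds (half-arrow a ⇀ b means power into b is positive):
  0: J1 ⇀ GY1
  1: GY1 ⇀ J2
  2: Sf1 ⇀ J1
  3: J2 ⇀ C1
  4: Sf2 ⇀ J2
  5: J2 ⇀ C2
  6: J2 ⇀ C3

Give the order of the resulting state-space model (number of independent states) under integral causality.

3  (C1, C2, C3 all integral)

#2 →Sf1  (Sf1: flow source, stroke at near end)
#4 →Sf2  (Sf2 (Sf) sets flow on bond)
#0 →J1  (closing 0-jn rule on J1)
#1 →J2  (J2: bond 4 brought flow, rest push out)
#3 →J2  (1-jn J2 has f-setter on 4)
#5 →J2  (1-jn J2 has f-setter on 4)
#6 →J2  (common-f at J2 fixed by 4)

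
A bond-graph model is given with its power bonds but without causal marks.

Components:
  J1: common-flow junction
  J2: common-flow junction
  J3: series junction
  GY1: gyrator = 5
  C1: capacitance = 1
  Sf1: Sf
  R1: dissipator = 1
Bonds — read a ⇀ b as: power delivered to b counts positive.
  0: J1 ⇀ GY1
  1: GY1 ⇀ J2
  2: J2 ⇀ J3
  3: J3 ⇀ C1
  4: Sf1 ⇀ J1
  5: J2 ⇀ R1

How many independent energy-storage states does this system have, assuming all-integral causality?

#4 →Sf1  (Sf1 fixes flow; stroke at Sf1)
#0 →J1  (J1 flow already set via bond 4)
#1 →J2  (GY GY1: same side as bond 0)
#3 →J3  (C1 outputs effort q/C1)
#2 →J2  (closing 1-jn rule on J3)
#5 →R1  (J2 needs exactly one f-in)

1  (C1 all integral)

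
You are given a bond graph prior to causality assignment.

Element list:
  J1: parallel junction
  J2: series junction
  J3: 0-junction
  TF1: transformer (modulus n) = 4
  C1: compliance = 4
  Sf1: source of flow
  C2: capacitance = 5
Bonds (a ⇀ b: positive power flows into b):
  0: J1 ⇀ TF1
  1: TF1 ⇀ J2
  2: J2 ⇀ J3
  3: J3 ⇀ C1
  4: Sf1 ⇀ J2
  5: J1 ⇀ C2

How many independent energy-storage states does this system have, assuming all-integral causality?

2  (C1, C2 all integral)

#4 |Sf1  (Sf1 fixes flow; stroke at Sf1)
#1 |J2  (common-f at J2 fixed by 4)
#2 |J2  (1-jn J2 has f-setter on 4)
#3 |J3  (J3 needs exactly one e-in)
#0 |TF1  (TF1 one-in-one-out from 1)
#5 |J1  (closing 0-jn rule on J1)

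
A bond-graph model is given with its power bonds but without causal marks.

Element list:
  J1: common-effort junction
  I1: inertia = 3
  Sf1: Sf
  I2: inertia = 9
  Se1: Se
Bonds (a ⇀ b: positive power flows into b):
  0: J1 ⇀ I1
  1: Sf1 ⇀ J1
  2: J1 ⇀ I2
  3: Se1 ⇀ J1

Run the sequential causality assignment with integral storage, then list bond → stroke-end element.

b0 →I1
b1 →Sf1
b2 →I2
b3 →J1

b1 |Sf1  (Sf1 (Sf) sets flow on bond)
b3 |J1  (Se1 fixes effort; stroke away)
b0 |I1  (common-e at J1 fixed by 3)
b2 |I2  (J1 effort already set via bond 3)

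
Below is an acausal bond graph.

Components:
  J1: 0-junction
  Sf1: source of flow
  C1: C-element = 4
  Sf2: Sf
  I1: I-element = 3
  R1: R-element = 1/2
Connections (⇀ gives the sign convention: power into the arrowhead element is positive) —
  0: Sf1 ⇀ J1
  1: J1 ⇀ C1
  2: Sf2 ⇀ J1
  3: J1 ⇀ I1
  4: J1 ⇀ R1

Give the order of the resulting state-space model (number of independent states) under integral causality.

2  (C1, I1 all integral)

b0 →Sf1  (Sf1: flow source, stroke at near end)
b2 →Sf2  (Sf2 fixes flow; stroke at Sf2)
b1 →J1  (prefer integral on C1)
b3 →I1  (J1 effort already set via bond 1)
b4 →R1  (J1: bond 1 brought effort, rest push out)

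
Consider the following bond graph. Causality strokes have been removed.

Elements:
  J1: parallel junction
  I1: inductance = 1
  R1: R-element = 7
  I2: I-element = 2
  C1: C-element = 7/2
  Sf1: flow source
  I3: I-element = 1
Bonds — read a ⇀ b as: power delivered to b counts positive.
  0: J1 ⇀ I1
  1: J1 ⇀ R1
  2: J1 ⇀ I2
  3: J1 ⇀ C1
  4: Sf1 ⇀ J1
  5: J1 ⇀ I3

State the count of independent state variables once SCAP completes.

4  (C1, I1, I2, I3 all integral)

bond 4 →Sf1  (source Sf1 imposes f)
bond 0 →I1  (I1 integral (f out))
bond 2 →I2  (I2: I, integral causality)
bond 3 →J1  (C1 outputs effort q/C1)
bond 1 →R1  (0-jn J1 has e-setter on 3)
bond 5 →I3  (common-e at J1 fixed by 3)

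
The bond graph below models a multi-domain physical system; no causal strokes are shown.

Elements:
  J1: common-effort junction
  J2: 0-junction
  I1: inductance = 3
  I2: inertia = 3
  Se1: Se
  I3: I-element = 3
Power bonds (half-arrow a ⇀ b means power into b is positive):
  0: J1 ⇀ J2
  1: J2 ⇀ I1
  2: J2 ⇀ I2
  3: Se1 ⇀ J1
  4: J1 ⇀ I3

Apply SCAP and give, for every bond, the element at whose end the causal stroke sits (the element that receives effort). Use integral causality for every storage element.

bond 3 |J1  (Se1: effort source, stroke at far end)
bond 0 |J2  (0-jn J1 has e-setter on 3)
bond 4 |I3  (0-jn J1 has e-setter on 3)
bond 1 |I1  (J2 effort already set via bond 0)
bond 2 |I2  (common-e at J2 fixed by 0)

#0 →J2
#1 →I1
#2 →I2
#3 →J1
#4 →I3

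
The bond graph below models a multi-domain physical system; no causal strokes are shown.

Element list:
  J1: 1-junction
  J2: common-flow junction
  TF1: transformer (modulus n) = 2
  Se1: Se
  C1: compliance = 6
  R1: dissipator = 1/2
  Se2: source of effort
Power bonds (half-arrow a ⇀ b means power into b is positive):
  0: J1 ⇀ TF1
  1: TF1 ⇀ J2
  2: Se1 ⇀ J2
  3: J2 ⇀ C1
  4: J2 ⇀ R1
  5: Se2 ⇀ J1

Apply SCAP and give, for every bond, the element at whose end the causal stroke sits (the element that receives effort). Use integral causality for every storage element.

bond 0 stroke→TF1
bond 1 stroke→J2
bond 2 stroke→J2
bond 3 stroke→J2
bond 4 stroke→R1
bond 5 stroke→J1

b2 stroke at J2  (Se1 fixes effort; stroke away)
b5 stroke at J1  (Se2 fixes effort; stroke away)
b0 stroke at TF1  (J1 needs exactly one f-in)
b1 stroke at J2  (through TF1, causality passes straight; one stroke at TF1)
b3 stroke at J2  (prefer integral on C1)
b4 stroke at R1  (closing 1-jn rule on J2)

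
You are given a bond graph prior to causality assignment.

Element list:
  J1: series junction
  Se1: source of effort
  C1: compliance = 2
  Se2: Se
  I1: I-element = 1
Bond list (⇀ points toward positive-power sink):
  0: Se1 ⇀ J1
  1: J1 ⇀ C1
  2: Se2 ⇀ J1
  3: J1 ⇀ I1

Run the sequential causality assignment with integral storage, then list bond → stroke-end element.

β0 |J1  (source Se1 imposes e)
β2 |J1  (source Se2 imposes e)
β1 |J1  (C1 outputs effort q/C1)
β3 |I1  (closing 1-jn rule on J1)

β0 |J1
β1 |J1
β2 |J1
β3 |I1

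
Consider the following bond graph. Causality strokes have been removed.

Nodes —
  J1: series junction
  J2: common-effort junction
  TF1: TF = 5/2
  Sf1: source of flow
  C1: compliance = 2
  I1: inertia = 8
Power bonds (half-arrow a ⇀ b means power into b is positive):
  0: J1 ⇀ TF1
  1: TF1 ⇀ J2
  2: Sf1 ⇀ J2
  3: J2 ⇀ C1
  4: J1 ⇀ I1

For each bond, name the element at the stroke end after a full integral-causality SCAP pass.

#2 stroke→Sf1  (Sf1 fixes flow; stroke at Sf1)
#3 stroke→J2  (C1 integral (e out))
#1 stroke→TF1  (J2: bond 3 brought effort, rest push out)
#0 stroke→J1  (TF1 one-in-one-out from 1)
#4 stroke→I1  (J1: last free bond brings flow in)

β0 →J1
β1 →TF1
β2 →Sf1
β3 →J2
β4 →I1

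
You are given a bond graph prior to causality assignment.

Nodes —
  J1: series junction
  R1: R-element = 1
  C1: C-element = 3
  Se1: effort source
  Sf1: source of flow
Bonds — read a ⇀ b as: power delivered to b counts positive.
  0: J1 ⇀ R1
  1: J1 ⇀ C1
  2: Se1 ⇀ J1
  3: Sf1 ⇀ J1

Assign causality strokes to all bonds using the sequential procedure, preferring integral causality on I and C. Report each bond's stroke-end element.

b2 →J1  (Se1 (Se) sets effort on bond)
b3 →Sf1  (Sf1: flow source, stroke at near end)
b0 →J1  (J1 flow already set via bond 3)
b1 →J1  (common-f at J1 fixed by 3)

β0 →J1
β1 →J1
β2 →J1
β3 →Sf1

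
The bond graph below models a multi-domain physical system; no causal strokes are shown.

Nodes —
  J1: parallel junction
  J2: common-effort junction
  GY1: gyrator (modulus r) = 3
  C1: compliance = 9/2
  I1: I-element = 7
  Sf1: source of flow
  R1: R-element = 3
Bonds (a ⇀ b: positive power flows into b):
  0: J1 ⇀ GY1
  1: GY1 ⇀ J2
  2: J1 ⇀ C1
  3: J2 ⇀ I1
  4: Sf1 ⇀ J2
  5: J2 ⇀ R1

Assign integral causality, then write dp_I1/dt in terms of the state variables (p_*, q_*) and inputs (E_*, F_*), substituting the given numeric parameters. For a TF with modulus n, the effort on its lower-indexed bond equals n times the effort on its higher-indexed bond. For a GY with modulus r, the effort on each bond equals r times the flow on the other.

dp_I1/dt = 3*F_Sf1 - 3*p_I1/7 + 2*q_C1/9

β4 stroke→Sf1  (source Sf1 imposes f)
β2 stroke→J1  (prefer integral on C1)
β0 stroke→GY1  (J1 effort already set via bond 2)
β1 stroke→GY1  (through GY1, causality inverts; strokes same side of GY1)
β3 stroke→I1  (I1: I, integral causality)
β5 stroke→J2  (only one effort-in slot at J2)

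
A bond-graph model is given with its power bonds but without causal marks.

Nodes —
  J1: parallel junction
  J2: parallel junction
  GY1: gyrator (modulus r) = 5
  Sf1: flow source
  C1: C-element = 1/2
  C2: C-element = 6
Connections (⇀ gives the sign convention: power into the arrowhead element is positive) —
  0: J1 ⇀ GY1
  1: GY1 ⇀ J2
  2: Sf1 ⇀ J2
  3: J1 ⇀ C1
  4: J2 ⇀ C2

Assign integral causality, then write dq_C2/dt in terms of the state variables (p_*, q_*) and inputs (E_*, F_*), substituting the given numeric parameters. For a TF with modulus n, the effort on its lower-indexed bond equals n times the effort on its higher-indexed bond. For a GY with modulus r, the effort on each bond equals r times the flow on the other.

bond 2 →Sf1  (Sf1 (Sf) sets flow on bond)
bond 3 →J1  (C1 integral (e out))
bond 0 →GY1  (J1 effort already set via bond 3)
bond 1 →GY1  (GY1 both-in/both-out from 0)
bond 4 →J2  (J2: last free bond brings effort in)

dq_C2/dt = F_Sf1 + 2*q_C1/5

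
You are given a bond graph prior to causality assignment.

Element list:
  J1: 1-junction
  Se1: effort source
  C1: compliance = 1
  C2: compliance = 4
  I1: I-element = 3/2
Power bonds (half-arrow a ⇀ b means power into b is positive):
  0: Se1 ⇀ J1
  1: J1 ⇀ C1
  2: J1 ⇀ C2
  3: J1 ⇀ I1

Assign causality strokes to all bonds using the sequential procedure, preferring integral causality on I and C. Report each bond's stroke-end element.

#0 |J1  (Se1: effort source, stroke at far end)
#1 |J1  (C1 integral (e out))
#2 |J1  (prefer integral on C2)
#3 |I1  (only one flow-in slot at J1)

bond 0 →J1
bond 1 →J1
bond 2 →J1
bond 3 →I1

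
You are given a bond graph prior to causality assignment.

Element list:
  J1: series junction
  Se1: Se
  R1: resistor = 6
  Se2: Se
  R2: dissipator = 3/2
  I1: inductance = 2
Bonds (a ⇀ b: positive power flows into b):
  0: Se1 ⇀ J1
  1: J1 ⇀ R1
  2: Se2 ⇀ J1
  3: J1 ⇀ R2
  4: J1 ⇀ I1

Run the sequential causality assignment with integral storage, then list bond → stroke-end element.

bond 0 →J1
bond 1 →J1
bond 2 →J1
bond 3 →J1
bond 4 →I1

bond 0 →J1  (Se1 fixes effort; stroke away)
bond 2 →J1  (Se2: effort source, stroke at far end)
bond 4 →I1  (I1: I, integral causality)
bond 1 →J1  (common-f at J1 fixed by 4)
bond 3 →J1  (J1 flow already set via bond 4)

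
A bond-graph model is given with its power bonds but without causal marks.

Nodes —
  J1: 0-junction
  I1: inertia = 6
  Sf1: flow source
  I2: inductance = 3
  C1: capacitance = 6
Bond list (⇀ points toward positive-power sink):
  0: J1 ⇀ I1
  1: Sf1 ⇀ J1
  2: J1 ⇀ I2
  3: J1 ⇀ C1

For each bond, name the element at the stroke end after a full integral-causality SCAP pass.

#0 stroke→I1
#1 stroke→Sf1
#2 stroke→I2
#3 stroke→J1

#1 |Sf1  (source Sf1 imposes f)
#0 |I1  (I1 integral (f out))
#2 |I2  (I2 integral (f out))
#3 |J1  (only one effort-in slot at J1)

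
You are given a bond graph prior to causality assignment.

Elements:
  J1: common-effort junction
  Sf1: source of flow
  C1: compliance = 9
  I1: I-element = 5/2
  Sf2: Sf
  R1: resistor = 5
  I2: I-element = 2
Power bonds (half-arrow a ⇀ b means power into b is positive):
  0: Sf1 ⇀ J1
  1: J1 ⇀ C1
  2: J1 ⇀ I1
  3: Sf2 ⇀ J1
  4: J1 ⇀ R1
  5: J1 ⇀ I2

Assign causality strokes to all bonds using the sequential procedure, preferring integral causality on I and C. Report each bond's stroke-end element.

b0 stroke at Sf1  (Sf1 fixes flow; stroke at Sf1)
b3 stroke at Sf2  (Sf2 (Sf) sets flow on bond)
b1 stroke at J1  (C1: C, integral causality)
b2 stroke at I1  (0-jn J1 has e-setter on 1)
b4 stroke at R1  (J1 effort already set via bond 1)
b5 stroke at I2  (J1 effort already set via bond 1)

b0 stroke at Sf1
b1 stroke at J1
b2 stroke at I1
b3 stroke at Sf2
b4 stroke at R1
b5 stroke at I2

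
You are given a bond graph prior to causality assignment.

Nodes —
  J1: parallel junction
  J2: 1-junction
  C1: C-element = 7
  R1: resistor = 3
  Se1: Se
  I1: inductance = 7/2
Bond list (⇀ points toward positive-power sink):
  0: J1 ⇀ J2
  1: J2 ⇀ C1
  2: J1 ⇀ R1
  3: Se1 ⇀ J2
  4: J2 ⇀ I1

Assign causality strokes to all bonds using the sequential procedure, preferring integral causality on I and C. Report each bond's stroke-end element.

#0 stroke at J2
#1 stroke at J2
#2 stroke at J1
#3 stroke at J2
#4 stroke at I1

b3 stroke at J2  (Se1 fixes effort; stroke away)
b1 stroke at J2  (prefer integral on C1)
b4 stroke at I1  (prefer integral on I1)
b0 stroke at J2  (1-jn J2 has f-setter on 4)
b2 stroke at J1  (only one effort-in slot at J1)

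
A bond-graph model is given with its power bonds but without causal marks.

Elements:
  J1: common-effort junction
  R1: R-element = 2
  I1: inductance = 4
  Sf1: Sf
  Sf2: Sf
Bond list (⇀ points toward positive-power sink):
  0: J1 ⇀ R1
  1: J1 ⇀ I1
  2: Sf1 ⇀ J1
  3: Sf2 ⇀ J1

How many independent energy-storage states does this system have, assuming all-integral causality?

b2 →Sf1  (Sf1 fixes flow; stroke at Sf1)
b3 →Sf2  (Sf2 (Sf) sets flow on bond)
b1 →I1  (I1: I, integral causality)
b0 →J1  (only one effort-in slot at J1)

1  (I1 all integral)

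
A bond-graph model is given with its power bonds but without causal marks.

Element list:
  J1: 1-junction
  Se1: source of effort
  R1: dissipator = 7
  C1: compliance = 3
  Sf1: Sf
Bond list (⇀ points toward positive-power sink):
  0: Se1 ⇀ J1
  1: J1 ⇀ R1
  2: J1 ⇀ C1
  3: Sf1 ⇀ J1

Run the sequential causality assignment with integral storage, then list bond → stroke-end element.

β0 stroke at J1
β1 stroke at J1
β2 stroke at J1
β3 stroke at Sf1

b0 |J1  (source Se1 imposes e)
b3 |Sf1  (Sf1 (Sf) sets flow on bond)
b1 |J1  (J1: bond 3 brought flow, rest push out)
b2 |J1  (J1: bond 3 brought flow, rest push out)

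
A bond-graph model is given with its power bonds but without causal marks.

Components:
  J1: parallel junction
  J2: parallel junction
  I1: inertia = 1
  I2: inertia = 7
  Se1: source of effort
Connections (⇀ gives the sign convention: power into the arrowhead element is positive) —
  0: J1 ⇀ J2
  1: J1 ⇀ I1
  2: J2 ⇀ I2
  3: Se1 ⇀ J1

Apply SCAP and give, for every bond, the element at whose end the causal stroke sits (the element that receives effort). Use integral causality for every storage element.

b3 |J1  (Se1: effort source, stroke at far end)
b0 |J2  (0-jn J1 has e-setter on 3)
b1 |I1  (0-jn J1 has e-setter on 3)
b2 |I2  (J2 effort already set via bond 0)

β0 stroke at J2
β1 stroke at I1
β2 stroke at I2
β3 stroke at J1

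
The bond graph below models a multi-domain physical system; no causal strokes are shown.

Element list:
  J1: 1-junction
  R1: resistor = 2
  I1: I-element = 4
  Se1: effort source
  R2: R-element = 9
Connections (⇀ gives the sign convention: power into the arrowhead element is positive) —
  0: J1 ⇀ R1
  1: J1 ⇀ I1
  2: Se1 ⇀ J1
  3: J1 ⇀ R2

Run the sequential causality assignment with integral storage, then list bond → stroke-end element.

#2 stroke at J1  (Se1 (Se) sets effort on bond)
#1 stroke at I1  (prefer integral on I1)
#0 stroke at J1  (1-jn J1 has f-setter on 1)
#3 stroke at J1  (J1 flow already set via bond 1)

b0 |J1
b1 |I1
b2 |J1
b3 |J1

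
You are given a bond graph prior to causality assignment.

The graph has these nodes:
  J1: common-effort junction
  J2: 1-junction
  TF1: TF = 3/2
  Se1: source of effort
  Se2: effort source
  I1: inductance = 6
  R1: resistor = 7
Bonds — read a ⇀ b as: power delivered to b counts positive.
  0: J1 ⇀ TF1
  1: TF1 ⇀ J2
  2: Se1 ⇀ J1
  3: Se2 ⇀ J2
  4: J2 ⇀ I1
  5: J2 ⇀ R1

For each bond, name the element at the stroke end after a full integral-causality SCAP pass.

β2 stroke at J1  (Se1 fixes effort; stroke away)
β3 stroke at J2  (Se2 fixes effort; stroke away)
β0 stroke at TF1  (common-e at J1 fixed by 2)
β1 stroke at J2  (through TF1, causality passes straight; one stroke at TF1)
β4 stroke at I1  (I1 integral (f out))
β5 stroke at J2  (J2: bond 4 brought flow, rest push out)

bond 0 stroke at TF1
bond 1 stroke at J2
bond 2 stroke at J1
bond 3 stroke at J2
bond 4 stroke at I1
bond 5 stroke at J2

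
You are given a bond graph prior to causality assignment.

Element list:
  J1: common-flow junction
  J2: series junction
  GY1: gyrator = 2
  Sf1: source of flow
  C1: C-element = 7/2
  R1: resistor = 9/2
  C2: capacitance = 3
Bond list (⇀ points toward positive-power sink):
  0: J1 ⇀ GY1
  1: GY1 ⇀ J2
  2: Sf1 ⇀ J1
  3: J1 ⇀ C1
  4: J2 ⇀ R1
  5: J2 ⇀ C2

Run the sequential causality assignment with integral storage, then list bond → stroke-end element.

bond 0 →J1
bond 1 →J2
bond 2 →Sf1
bond 3 →J1
bond 4 →R1
bond 5 →J2

bond 2 →Sf1  (source Sf1 imposes f)
bond 0 →J1  (J1 flow already set via bond 2)
bond 3 →J1  (J1: bond 2 brought flow, rest push out)
bond 1 →J2  (GY1 both-in/both-out from 0)
bond 5 →J2  (C2: C, integral causality)
bond 4 →R1  (closing 1-jn rule on J2)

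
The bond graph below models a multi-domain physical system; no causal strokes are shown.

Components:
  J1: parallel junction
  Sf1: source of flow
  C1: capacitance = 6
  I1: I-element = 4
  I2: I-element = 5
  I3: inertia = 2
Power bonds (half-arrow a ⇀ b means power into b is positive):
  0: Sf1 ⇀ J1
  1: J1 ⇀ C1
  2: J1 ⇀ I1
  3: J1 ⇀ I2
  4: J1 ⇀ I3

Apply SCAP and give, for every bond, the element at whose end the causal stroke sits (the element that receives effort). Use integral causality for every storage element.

b0 stroke at Sf1
b1 stroke at J1
b2 stroke at I1
b3 stroke at I2
b4 stroke at I3

bond 0 stroke→Sf1  (Sf1 fixes flow; stroke at Sf1)
bond 1 stroke→J1  (C1: C, integral causality)
bond 2 stroke→I1  (0-jn J1 has e-setter on 1)
bond 3 stroke→I2  (J1: bond 1 brought effort, rest push out)
bond 4 stroke→I3  (common-e at J1 fixed by 1)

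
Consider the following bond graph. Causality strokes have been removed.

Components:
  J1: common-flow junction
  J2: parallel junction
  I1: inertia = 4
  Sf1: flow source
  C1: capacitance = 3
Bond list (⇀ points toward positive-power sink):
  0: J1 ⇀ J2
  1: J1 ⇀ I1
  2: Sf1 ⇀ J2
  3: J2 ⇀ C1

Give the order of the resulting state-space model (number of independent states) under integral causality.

2  (C1, I1 all integral)

bond 2 |Sf1  (Sf1 fixes flow; stroke at Sf1)
bond 1 |I1  (prefer integral on I1)
bond 0 |J1  (common-f at J1 fixed by 1)
bond 3 |J2  (only one effort-in slot at J2)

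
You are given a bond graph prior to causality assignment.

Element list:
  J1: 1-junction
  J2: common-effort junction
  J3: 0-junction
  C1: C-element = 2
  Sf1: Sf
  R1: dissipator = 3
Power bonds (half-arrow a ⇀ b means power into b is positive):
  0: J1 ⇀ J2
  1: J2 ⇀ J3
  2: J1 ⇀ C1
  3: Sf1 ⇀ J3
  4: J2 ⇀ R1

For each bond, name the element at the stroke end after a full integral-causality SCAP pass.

b0 stroke→J2
b1 stroke→J3
b2 stroke→J1
b3 stroke→Sf1
b4 stroke→R1

#3 stroke→Sf1  (Sf1 (Sf) sets flow on bond)
#1 stroke→J3  (J3 needs exactly one e-in)
#2 stroke→J1  (C1 outputs effort q/C1)
#0 stroke→J2  (J1: last free bond brings flow in)
#4 stroke→R1  (0-jn J2 has e-setter on 0)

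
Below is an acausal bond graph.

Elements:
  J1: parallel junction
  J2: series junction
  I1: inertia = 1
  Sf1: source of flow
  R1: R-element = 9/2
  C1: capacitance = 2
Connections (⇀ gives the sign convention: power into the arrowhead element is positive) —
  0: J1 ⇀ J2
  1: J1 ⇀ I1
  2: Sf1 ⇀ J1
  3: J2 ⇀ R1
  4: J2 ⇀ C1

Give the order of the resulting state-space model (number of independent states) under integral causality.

bond 2 stroke at Sf1  (Sf1 (Sf) sets flow on bond)
bond 1 stroke at I1  (I1 integral (f out))
bond 0 stroke at J1  (J1 needs exactly one e-in)
bond 3 stroke at J2  (common-f at J2 fixed by 0)
bond 4 stroke at J2  (common-f at J2 fixed by 0)

2  (C1, I1 all integral)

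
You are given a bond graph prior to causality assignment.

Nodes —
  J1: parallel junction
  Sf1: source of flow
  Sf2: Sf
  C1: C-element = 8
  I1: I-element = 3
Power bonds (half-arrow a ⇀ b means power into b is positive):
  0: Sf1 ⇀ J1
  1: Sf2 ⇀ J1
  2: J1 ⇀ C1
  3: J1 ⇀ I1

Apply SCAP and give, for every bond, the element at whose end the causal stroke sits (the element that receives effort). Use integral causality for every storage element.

#0 stroke→Sf1
#1 stroke→Sf2
#2 stroke→J1
#3 stroke→I1

bond 0 →Sf1  (Sf1: flow source, stroke at near end)
bond 1 →Sf2  (Sf2: flow source, stroke at near end)
bond 2 →J1  (C1 outputs effort q/C1)
bond 3 →I1  (J1 effort already set via bond 2)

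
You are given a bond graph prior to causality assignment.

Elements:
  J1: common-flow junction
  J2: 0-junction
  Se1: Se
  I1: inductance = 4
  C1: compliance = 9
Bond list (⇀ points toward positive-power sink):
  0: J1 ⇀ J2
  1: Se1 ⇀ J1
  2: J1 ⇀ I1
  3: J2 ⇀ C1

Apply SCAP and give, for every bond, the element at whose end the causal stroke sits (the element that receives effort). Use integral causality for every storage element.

b1 →J1  (Se1 fixes effort; stroke away)
b2 →I1  (I1: I, integral causality)
b0 →J1  (J1 flow already set via bond 2)
b3 →J2  (closing 0-jn rule on J2)

#0 stroke at J1
#1 stroke at J1
#2 stroke at I1
#3 stroke at J2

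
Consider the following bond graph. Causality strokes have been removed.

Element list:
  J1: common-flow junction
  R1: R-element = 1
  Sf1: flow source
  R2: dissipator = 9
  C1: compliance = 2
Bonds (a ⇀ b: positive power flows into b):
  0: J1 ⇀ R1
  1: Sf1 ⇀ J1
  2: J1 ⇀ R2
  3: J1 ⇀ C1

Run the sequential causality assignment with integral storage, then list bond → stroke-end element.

b1 |Sf1  (Sf1: flow source, stroke at near end)
b0 |J1  (J1 flow already set via bond 1)
b2 |J1  (J1 flow already set via bond 1)
b3 |J1  (J1: bond 1 brought flow, rest push out)

bond 0 stroke→J1
bond 1 stroke→Sf1
bond 2 stroke→J1
bond 3 stroke→J1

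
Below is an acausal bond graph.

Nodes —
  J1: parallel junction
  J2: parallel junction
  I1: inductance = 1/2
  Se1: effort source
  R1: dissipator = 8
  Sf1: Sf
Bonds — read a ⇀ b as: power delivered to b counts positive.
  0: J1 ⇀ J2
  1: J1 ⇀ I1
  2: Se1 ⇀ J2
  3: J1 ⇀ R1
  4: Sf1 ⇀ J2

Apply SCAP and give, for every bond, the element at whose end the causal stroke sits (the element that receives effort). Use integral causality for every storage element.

β2 stroke at J2  (Se1 fixes effort; stroke away)
β4 stroke at Sf1  (Sf1 (Sf) sets flow on bond)
β0 stroke at J1  (J2: bond 2 brought effort, rest push out)
β1 stroke at I1  (common-e at J1 fixed by 0)
β3 stroke at R1  (0-jn J1 has e-setter on 0)

β0 stroke at J1
β1 stroke at I1
β2 stroke at J2
β3 stroke at R1
β4 stroke at Sf1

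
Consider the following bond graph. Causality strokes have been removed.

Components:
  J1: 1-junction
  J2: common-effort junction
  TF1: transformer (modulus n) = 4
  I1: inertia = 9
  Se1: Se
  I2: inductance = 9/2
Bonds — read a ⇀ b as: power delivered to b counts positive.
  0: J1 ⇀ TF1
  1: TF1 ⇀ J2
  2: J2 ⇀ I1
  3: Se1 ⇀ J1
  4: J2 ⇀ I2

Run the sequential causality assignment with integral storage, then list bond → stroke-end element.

b3 stroke→J1  (Se1 (Se) sets effort on bond)
b0 stroke→TF1  (J1 needs exactly one f-in)
b1 stroke→J2  (TF TF1: opposite of bond 0)
b2 stroke→I1  (common-e at J2 fixed by 1)
b4 stroke→I2  (J2: bond 1 brought effort, rest push out)

β0 stroke→TF1
β1 stroke→J2
β2 stroke→I1
β3 stroke→J1
β4 stroke→I2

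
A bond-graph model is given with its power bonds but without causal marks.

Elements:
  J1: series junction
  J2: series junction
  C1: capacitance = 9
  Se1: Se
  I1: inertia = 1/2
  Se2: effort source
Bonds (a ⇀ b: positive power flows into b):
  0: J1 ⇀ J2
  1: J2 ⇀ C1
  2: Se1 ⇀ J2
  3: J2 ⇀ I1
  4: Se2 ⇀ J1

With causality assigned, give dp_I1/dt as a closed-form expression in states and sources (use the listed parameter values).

#2 stroke→J2  (Se1 (Se) sets effort on bond)
#4 stroke→J1  (Se2 fixes effort; stroke away)
#0 stroke→J2  (J1: last free bond brings flow in)
#1 stroke→J2  (C1 integral (e out))
#3 stroke→I1  (J2 needs exactly one f-in)

dp_I1/dt = E_Se1 + E_Se2 - q_C1/9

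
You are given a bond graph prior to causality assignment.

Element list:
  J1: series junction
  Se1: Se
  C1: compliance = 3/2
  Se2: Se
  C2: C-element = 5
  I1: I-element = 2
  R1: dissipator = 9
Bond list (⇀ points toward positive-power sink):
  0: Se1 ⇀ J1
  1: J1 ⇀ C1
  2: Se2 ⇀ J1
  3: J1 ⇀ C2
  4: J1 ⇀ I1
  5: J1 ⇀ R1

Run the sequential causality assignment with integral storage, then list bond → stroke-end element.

b0 →J1
b1 →J1
b2 →J1
b3 →J1
b4 →I1
b5 →J1

b0 stroke→J1  (Se1 (Se) sets effort on bond)
b2 stroke→J1  (Se2 (Se) sets effort on bond)
b1 stroke→J1  (prefer integral on C1)
b3 stroke→J1  (C2 integral (e out))
b4 stroke→I1  (I1 integral (f out))
b5 stroke→J1  (common-f at J1 fixed by 4)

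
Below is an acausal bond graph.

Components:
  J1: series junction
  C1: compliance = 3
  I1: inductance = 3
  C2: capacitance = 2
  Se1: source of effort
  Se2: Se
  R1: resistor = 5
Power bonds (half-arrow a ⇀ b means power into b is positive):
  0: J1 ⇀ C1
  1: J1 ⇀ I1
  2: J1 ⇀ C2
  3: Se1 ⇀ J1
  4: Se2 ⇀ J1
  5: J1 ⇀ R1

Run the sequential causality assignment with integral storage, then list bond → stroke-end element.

β3 stroke→J1  (Se1 fixes effort; stroke away)
β4 stroke→J1  (Se2 (Se) sets effort on bond)
β0 stroke→J1  (prefer integral on C1)
β1 stroke→I1  (I1 integral (f out))
β2 stroke→J1  (J1: bond 1 brought flow, rest push out)
β5 stroke→J1  (1-jn J1 has f-setter on 1)

#0 |J1
#1 |I1
#2 |J1
#3 |J1
#4 |J1
#5 |J1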